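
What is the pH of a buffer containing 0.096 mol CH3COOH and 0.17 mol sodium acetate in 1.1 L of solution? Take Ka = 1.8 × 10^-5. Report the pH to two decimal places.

pH = 4.99

pKa = −log(1.8 × 10^-5) = 4.745
Henderson–Hasselbalch: pH = pKa + log([CH3COO-]/[CH3COOH]) = 4.745 + log(0.17/0.096)
pH = 4.745 + (+0.248) = 4.99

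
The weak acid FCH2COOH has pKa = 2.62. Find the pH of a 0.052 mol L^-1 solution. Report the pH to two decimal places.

FCH2COOH ⇌ FCH2COO- + H+
Ka = 10^(−2.62) = 2.40 × 10^-3
From the ICE table, Ka = [H+]²/(0.052 − [H+]) = 2.40 × 10^-3.
Here C₀/Ka ≈ 21.7, so the small-[H+] approximation fails. Use the quadratic:
[H+] = (−Ka + √(Ka² + 4·Ka·C₀))/2 = 1.00 × 10^-2 M
pH = −log[H+] = −log(1.00 × 10^-2) = 2.00

pH = 2.00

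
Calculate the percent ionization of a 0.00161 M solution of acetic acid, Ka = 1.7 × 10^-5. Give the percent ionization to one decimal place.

9.8%

CH3COOH ⇌ CH3COO- + H+; let x = [H+] at equilibrium.
Ka = x²/(C₀ − x); solving the quadratic gives x = 1.57 × 10^-4 M.
% ionization = x/C₀ × 100% = 1.57 × 10^-4/0.00161 × 100% = 9.8%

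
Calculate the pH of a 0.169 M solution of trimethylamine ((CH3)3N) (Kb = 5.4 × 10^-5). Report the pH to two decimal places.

pH = 11.48

(CH3)3N + H2O ⇌ (CH3)3NH+ + OH-
Kb = x²/(0.169 − x) = 5.4 × 10^-5
Since Kb ≪ C₀, x ≈ √(Kb·C₀) = 3.02 × 10^-3 M.
pOH = −log(3.02 × 10^-3) = 2.52; pH = 14.00 − 2.52 = 11.48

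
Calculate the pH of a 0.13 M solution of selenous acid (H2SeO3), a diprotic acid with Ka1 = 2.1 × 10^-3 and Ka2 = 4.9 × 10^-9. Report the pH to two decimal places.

Since Ka1 ≫ Ka2, the first ionization dominates [H+].
Ka1 = x²/(0.13 − x) = 2.1 × 10^-3
Solving the quadratic: x = (−Ka1 + √(Ka1² + 4·Ka1·C₀))/2 = 1.55 × 10^-2 M
pH = −log(1.55 × 10^-2) = 1.81

pH = 1.81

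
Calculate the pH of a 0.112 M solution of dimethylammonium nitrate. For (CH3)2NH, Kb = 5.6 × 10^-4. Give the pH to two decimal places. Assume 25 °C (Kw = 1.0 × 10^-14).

pH = 5.85

(CH3)2NH2+ is the conjugate acid of the weak base (CH3)2NH.
Ka = Kw/Kb = 1.0×10^-14 / 5.6 × 10^-4 = 1.79 × 10^-11
Ka = x²/(0.112 − x) = 1.79 × 10^-11
Neglecting x in the denominator: x = √(1.79 × 10^-11 × 0.112) = 1.42 × 10^-6 M
pH = −log(1.42 × 10^-6) = 5.85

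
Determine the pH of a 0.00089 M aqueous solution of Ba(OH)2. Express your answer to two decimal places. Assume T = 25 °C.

pH = 11.25

Ba(OH)2 is a strong base (each formula unit releases 2 OH-); [OH-] = 0.00178 M.
pOH = -log(0.00178) = 2.75
pH = 14.00 - 2.75 = 11.25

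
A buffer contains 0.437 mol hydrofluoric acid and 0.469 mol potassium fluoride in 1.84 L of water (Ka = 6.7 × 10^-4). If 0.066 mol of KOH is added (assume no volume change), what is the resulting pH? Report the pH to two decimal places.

OH- converts HF to F-: HF → 0.371 mol, F- → 0.535 mol.
pKa = −log(6.7 × 10^-4) = 3.174
pH = pKa + log([A⁻]/[HA]) = 3.174 + log(0.535/0.371) = 3.174 +0.159

pH = 3.33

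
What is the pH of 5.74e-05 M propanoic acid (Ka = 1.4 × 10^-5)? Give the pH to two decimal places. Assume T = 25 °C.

pH = 4.65

CH3CH2COOH ⇌ CH3CH2COO- + H+
Ka = x²/(5.74e-05 − x) = 1.4 × 10^-5
x is not negligible relative to C₀; solve x² + 1.4e-05·x − 8.04e-10 = 0.
x = (−Ka + √(Ka² + 4·Ka·C₀))/2 = 2.22 × 10^-5 M
pH = −log(2.22 × 10^-5) = 4.65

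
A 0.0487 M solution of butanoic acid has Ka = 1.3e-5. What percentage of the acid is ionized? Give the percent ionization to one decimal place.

CH3(CH2)2COOH ⇌ CH3(CH2)2COO- + H+; let x = [H+] at equilibrium.
x ≈ √(Ka·C₀) = √(1.3 × 10^-5 × 0.0487) = 7.96 × 10^-4 M
Fraction ionized = 7.96 × 10^-4 / 0.0487 = 0.0163 → 1.6%

1.6%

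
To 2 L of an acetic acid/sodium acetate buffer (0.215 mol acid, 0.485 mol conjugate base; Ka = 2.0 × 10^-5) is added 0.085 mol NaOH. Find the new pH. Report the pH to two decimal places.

pH = 5.34

OH- converts CH3COOH to CH3COO-: CH3COOH → 0.13 mol, CH3COO- → 0.57 mol.
pKa = −log(2.0 × 10^-5) = 4.699
pH = pKa + log(n_CH3COO-/n_CH3COOH) = 4.699 + log(0.57/0.13) = 4.699 + (+0.642)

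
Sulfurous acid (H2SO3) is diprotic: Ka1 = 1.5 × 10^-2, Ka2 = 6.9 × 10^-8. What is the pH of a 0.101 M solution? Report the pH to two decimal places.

Ka1 ≫ Ka2, so treat the first dissociation as the only significant source of H+.
Ka1 = x²/(0.101 − x) = 1.5 × 10^-2
Solving the quadratic: x = (−Ka1 + √(Ka1² + 4·Ka1·C₀))/2 = 3.21 × 10^-2 M
pH = −log(3.21 × 10^-2) = 1.49

pH = 1.49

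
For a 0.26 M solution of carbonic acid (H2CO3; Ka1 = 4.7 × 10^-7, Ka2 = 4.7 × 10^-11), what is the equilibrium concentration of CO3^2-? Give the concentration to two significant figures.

4.7 × 10^-11 M

First ionization gives [H+] ≈ [HCO3-] = 3.50 × 10^-4 M.
Second step: Ka2 = [H+][CO3^2-]/[HCO3-] ≈ [CO3^2-] (since [H+] ≈ [HCO3-]).
So [CO3^2-] ≈ Ka2.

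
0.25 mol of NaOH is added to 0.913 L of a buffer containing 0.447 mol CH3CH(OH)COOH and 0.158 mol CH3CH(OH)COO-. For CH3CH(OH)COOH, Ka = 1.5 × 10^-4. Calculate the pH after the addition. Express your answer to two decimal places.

pH = 4.14

After neutralization: n(CH3CH(OH)COOH) = 0.197 mol, n(CH3CH(OH)COO-) = 0.408 mol.
pKa = −log(1.5 × 10^-4) = 3.824
Henderson–Hasselbalch with mole ratio 0.408/0.197: pH = 3.824 + (+0.316)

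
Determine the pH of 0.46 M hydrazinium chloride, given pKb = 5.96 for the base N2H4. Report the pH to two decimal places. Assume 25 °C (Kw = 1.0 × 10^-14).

pH = 4.19

N2H5+ is the conjugate acid of the weak base N2H4.
Kb = 10^(−5.96) = 1.10 × 10^-6
Ka = Kw/Kb = 1.0×10^-14 / 1.10 × 10^-6 = 9.09 × 10^-9
Let x = [H+] at equilibrium. Ka = x²/(0.46 − x).
Assume x ≪ 0.46: x ≈ √(9.09 × 10^-9 × 0.46) = 6.47 × 10^-5 M
(x/C₀ = 0.014% < 5%, so the approximation holds.)
pH = −log[H+] = −log(6.47 × 10^-5) = 4.19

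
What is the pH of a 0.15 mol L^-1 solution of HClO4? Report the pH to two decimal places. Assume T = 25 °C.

HClO4 is a strong acid and dissociates completely, so [H+] = 0.15 M.
pH = -log(0.15) = 0.82

pH = 0.82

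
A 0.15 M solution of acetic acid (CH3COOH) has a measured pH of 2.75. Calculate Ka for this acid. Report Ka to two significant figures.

[H+] = 10^(-2.75) = 1.78 × 10^-3 M
At equilibrium [HA] = 0.15 − 1.78 × 10^-3 = 1.48 × 10^-1 M
Ka = [H+][A-]/[HA] = (1.78 × 10^-3)² / 1.48 × 10^-1 = 2.1 × 10^-5

Ka = 2.1 × 10^-5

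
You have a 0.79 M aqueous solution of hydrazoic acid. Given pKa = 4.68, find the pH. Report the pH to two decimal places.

HN3 ⇌ N3- + H+
Ka = 10^(−4.68) = 2.09 × 10^-5
Ka = [H+]²/(0.79 − [H+]) = 2.09 × 10^-5
Assume [H+] ≪ 0.79: [H+] ≈ √(2.09 × 10^-5 × 0.79) = 4.06 × 10^-3 M
([H+]/C₀ = 0.51% < 5%, so the approximation holds.)
pH = −log[H+] = −log(4.06 × 10^-3) = 2.39

pH = 2.39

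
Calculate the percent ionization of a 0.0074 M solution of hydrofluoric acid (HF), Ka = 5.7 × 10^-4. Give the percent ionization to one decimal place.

24.2%

HF ⇌ F- + H+; let x = [H+] at equilibrium.
Solve x² + 0.00057x − 4.22e-06 = 0 → x = 1.79 × 10^-3 M
% ionization = x/C₀ × 100% = 1.79 × 10^-3/0.0074 × 100% = 24.2%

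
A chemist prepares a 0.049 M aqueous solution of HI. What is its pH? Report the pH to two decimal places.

HI is a strong acid and dissociates completely, so [H+] = 0.049 M.
pH = -log(0.049) = 1.31

pH = 1.31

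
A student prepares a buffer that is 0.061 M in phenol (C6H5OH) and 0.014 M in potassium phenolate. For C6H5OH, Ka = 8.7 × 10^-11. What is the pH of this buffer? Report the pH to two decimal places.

pKa = −log(8.7 × 10^-11) = 10.060
Using pH = pKa + log([base]/[acid]) with [base]/[acid] = 0.014/0.061:
pH = 10.060 + (-0.639) = 9.42

pH = 9.42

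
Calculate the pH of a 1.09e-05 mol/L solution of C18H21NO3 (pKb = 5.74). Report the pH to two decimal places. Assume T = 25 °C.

pH = 8.56

C18H21NO3 + H2O ⇌ C18H22NO3+ + OH-
Kb = 10^(−5.74) = 1.82 × 10^-6
From the ICE table, Kb = [OH-]²/(1.09e-05 − [OH-]) = 1.82 × 10^-6.
Here C₀/Kb ≈ 5.99, so the small-[OH-] approximation fails. Use the quadratic:
[OH-] = (−Kb + √(Kb² + 4·Kb·C₀))/2 = 3.64 × 10^-6 M
pOH = −log(3.64 × 10^-6) = 5.44; pH = 14.00 − 5.44 = 8.56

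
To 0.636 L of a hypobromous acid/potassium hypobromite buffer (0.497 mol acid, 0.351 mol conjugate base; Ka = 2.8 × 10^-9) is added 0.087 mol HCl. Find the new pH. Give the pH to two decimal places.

pH = 8.21

After neutralization: n(HOBr) = 0.584 mol, n(OBr-) = 0.264 mol.
pKa = −log(2.8 × 10^-9) = 8.553
pH = pKa + log(n_OBr-/n_HOBr) = 8.553 + log(0.264/0.584) = 8.553 + (-0.345)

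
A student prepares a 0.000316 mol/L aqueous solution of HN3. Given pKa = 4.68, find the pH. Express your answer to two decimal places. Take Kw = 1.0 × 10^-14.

HN3 ⇌ N3- + H+
Ka = 10^(−4.68) = 2.09 × 10^-5
From the ICE table, Ka = [H+]²/(0.000316 − [H+]) = 2.09 × 10^-5.
The 5% rule fails; solving [H+]² + Ka·[H+] − Ka·C₀ = 0 exactly:
[H+] = [−2.09e-05 + √(2.09e-05² + 2.64e-08)]/2 = 7.15 × 10^-5 M
pH = −log(7.15 × 10^-5) = 4.15

pH = 4.15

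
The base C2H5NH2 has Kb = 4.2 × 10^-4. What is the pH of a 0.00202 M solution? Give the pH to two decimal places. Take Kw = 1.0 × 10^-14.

pH = 10.87

C2H5NH2 + H2O ⇌ C2H5NH3+ + OH-
From the ICE table, Kb = [OH-]²/(0.00202 − [OH-]) = 4.2 × 10^-4.
Here C₀/Kb ≈ 4.81, so the small-[OH-] approximation fails. Use the quadratic:
[OH-] = [−0.00042 + √(0.00042² + 3.39e-06)]/2 = 7.35 × 10^-4 M
pOH = −log(7.35 × 10^-4) = 3.13; pH = 14.00 − 3.13 = 10.87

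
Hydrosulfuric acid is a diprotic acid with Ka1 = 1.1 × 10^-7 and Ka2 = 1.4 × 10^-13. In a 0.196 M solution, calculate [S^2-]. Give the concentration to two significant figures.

First ionization gives [H+] ≈ [HS-] = 1.47 × 10^-4 M.
Second step: Ka2 = [H+][S^2-]/[HS-] ≈ [S^2-] (since [H+] ≈ [HS-]).
So [S^2-] ≈ Ka2.

1.4 × 10^-13 M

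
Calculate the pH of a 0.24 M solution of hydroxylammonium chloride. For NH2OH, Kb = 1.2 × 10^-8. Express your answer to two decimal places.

NH3OH+ is the conjugate acid of the weak base NH2OH.
Ka = Kw/Kb = 1.0×10^-14 / 1.2 × 10^-8 = 8.33 × 10^-7
Let x = [H+] at equilibrium. Ka = x²/(0.24 − x).
Neglecting x in the denominator: x = √(8.33 × 10^-7 × 0.24) = 4.47 × 10^-4 M
(x/C₀ = 0.19% < 5%, so the approximation holds.)
pH = −log[H+] = −log(4.47 × 10^-4) = 3.35

pH = 3.35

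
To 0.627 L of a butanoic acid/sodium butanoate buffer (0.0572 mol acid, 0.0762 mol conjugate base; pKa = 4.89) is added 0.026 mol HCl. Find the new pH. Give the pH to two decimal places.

After neutralization: n(CH3(CH2)2COOH) = 0.0832 mol, n(CH3(CH2)2COO-) = 0.0502 mol.
Henderson–Hasselbalch with mole ratio 0.0502/0.0832: pH = 4.89 + (-0.219)

pH = 4.67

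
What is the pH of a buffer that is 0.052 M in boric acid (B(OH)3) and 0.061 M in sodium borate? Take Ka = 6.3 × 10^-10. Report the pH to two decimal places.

pH = 9.27

pKa = −log(6.3 × 10^-10) = 9.201
Using pH = pKa + log([base]/[acid]) with [base]/[acid] = 0.061/0.052:
pH = 9.201 + (+0.069) = 9.27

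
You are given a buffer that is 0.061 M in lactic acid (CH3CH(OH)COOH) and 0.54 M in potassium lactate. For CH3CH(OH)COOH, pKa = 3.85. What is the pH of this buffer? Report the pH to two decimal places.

pH = 4.80

Using pH = pKa + log([base]/[acid]) with [base]/[acid] = 0.54/0.061:
pH = 3.85 + (+0.947) = 4.80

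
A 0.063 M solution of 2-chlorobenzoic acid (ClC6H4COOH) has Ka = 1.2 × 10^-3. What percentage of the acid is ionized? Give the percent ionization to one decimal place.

ClC6H4COOH ⇌ ClC6H4COO- + H+; let x = [H+] at equilibrium.
Ka = x²/(C₀ − x); solving the quadratic gives x = 8.12 × 10^-3 M.
% ionization = x/C₀ × 100% = 8.12 × 10^-3/0.063 × 100% = 12.9%

12.9%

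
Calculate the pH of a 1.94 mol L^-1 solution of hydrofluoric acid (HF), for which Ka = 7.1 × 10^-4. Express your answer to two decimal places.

HF ⇌ F- + H+
Ka = [H+]²/(1.94 − [H+]) = 7.1 × 10^-4
Neglecting [H+] in the denominator: [H+] = √(7.1 × 10^-4 × 1.94) = 3.71 × 10^-2 M
Check: 1.9% ionized — well under 5%, approximation valid.
pH = −log[H+] = −log(3.71 × 10^-2) = 1.43

pH = 1.43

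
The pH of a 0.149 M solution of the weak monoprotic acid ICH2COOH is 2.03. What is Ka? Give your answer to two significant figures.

[H+] = 10^(-2.03) = 9.33 × 10^-3 M
At equilibrium [HA] = 0.149 − 9.33 × 10^-3 = 1.40 × 10^-1 M
Ka = [H+][A-]/[HA] = (9.33 × 10^-3)² / 1.40 × 10^-1 = 6.2 × 10^-4

Ka = 6.2 × 10^-4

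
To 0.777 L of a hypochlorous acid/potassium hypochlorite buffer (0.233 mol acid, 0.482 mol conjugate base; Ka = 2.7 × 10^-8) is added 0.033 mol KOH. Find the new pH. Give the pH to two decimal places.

After neutralization: n(HOCl) = 0.2 mol, n(OCl-) = 0.515 mol.
pKa = −log(2.7 × 10^-8) = 7.569
pH = pKa + log(n_OCl-/n_HOCl) = 7.569 + log(0.515/0.2) = 7.569 + (+0.411)

pH = 7.98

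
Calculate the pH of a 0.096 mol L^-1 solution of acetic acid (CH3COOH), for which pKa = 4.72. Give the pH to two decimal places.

CH3COOH ⇌ CH3COO- + H+
Ka = 10^(−4.72) = 1.91 × 10^-5
Ka = x²/(0.096 − x) = 1.91 × 10^-5
Since Ka ≪ C₀, x ≈ √(Ka·C₀) = 1.35 × 10^-3 M.
Check: 1.4% ionized — well under 5%, approximation valid.
pH = −log(1.35 × 10^-3) = 2.87

pH = 2.87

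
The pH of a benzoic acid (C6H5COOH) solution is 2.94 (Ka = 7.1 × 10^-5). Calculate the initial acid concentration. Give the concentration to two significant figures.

[H+] = 10^(-2.94) = 1.15 × 10^-3 M = x
Ka = x²/(C₀ − x) ⇒ C₀ = x + x²/Ka
C₀ = 1.15 × 10^-3 + (1.15 × 10^-3)²/(7.1 × 10^-5) = 1.98 × 10^-2 M

C₀ = 2.0 × 10^-2 M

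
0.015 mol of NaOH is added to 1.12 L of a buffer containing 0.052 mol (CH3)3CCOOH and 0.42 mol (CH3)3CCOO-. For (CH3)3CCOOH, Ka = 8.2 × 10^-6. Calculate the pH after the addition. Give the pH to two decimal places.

OH- converts (CH3)3CCOOH to (CH3)3CCOO-: (CH3)3CCOOH → 0.037 mol, (CH3)3CCOO- → 0.435 mol.
pKa = −log(8.2 × 10^-6) = 5.086
Henderson–Hasselbalch with mole ratio 0.435/0.037: pH = 5.086 + (+1.070)

pH = 6.16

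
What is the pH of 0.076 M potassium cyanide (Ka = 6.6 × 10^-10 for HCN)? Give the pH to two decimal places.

pH = 11.03

CN- is the conjugate base of the weak acid HCN.
Kb = Kw/Ka = 1.0×10^-14 / 6.6 × 10^-10 = 1.52 × 10^-5
Let x = [OH-] at equilibrium. Kb = x²/(0.076 − x).
Assume x ≪ 0.076: x ≈ √(1.52 × 10^-5 × 0.076) = 1.07 × 10^-3 M
pOH = −log(1.07 × 10^-3) = 2.97; pH = 14.00 − 2.97 = 11.03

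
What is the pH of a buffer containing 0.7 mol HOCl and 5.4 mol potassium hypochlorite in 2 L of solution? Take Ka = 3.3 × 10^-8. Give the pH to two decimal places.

pH = 8.37

pKa = −log(3.3 × 10^-8) = 7.481
Using pH = pKa + log([base]/[acid]) with [base]/[acid] = 5.4/0.7:
pH = 7.481 + (+0.887) = 8.37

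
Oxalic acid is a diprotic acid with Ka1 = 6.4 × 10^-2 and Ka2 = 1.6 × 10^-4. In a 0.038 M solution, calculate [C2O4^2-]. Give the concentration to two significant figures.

1.6 × 10^-4 M

First ionization gives [H+] ≈ [HC2O4-] = 2.68 × 10^-2 M.
Second step: Ka2 = [H+][C2O4^2-]/[HC2O4-] ≈ [C2O4^2-] (since [H+] ≈ [HC2O4-]).
So [C2O4^2-] ≈ Ka2.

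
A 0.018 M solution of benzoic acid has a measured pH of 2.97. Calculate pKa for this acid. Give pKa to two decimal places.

pKa = 4.17

[H+] = 10^(-2.97) = 1.07 × 10^-3 M
At equilibrium [HA] = 0.018 − 1.07 × 10^-3 = 1.69 × 10^-2 M
Ka = [H+][A-]/[HA] = (1.07 × 10^-3)² / 1.69 × 10^-2 = 6.77 × 10^-5
pKa = -log(6.77 × 10^-5) = 4.17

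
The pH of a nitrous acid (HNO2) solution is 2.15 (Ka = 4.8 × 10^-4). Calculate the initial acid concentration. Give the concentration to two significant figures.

C₀ = 1.1 × 10^-1 M

[H+] = 10^(-2.15) = 7.08 × 10^-3 M = x
Ka = x²/(C₀ − x) ⇒ C₀ = x + x²/Ka
C₀ = 7.08 × 10^-3 + (7.08 × 10^-3)²/(4.8 × 10^-4) = 1.12 × 10^-1 M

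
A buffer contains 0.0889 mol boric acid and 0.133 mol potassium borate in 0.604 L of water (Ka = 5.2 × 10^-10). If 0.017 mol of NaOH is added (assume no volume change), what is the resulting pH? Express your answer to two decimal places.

pH = 9.60

OH- converts B(OH)3 to B(OH)4-: B(OH)3 → 0.0719 mol, B(OH)4- → 0.15 mol.
pKa = −log(5.2 × 10^-10) = 9.284
pH = pKa + log(n_B(OH)4-/n_B(OH)3) = 9.284 + log(0.15/0.0719) = 9.284 + (+0.319)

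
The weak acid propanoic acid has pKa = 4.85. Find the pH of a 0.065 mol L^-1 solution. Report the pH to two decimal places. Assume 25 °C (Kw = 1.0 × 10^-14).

CH3CH2COOH ⇌ CH3CH2COO- + H+
Ka = 10^(−4.85) = 1.41 × 10^-5
From the ICE table, Ka = x²/(0.065 − x) = 1.41 × 10^-5.
Since Ka ≪ C₀, x ≈ √(Ka·C₀) = 9.57 × 10^-4 M.
(x/C₀ = 1.5% < 5%, so the approximation holds.)
pH = −log(9.57 × 10^-4) = 3.02

pH = 3.02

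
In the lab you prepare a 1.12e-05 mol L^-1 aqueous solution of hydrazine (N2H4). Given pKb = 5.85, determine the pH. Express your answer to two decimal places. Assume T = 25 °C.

pH = 8.52

N2H4 + H2O ⇌ N2H5+ + OH-
Kb = 10^(−5.85) = 1.41 × 10^-6
Kb = [OH-]²/(1.12e-05 − [OH-]) = 1.41 × 10^-6
The 5% rule fails; solving [OH-]² + Kb·[OH-] − Kb·C₀ = 0 exactly:
[OH-] = [−1.41e-06 + √(1.41e-06² + 6.32e-11)]/2 = 3.33 × 10^-6 M
pOH = 5.48, so pH = 14.00 − pOH = 8.52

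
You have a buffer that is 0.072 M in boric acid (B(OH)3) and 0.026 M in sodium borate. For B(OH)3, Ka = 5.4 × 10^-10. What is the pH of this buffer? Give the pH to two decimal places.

pH = 8.83

pKa = −log(5.4 × 10^-10) = 9.268
Henderson–Hasselbalch: pH = pKa + log([B(OH)4-]/[B(OH)3]) = 9.268 + log(0.026/0.072)
pH = 9.268 + (-0.442) = 8.83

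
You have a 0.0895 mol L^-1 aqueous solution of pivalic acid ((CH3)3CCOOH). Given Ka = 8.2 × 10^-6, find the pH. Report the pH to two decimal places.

pH = 3.07

(CH3)3CCOOH ⇌ (CH3)3CCOO- + H+
Ka = [H+]²/(0.0895 − [H+]) = 8.2 × 10^-6
Since Ka ≪ C₀, [H+] ≈ √(Ka·C₀) = 8.57 × 10^-4 M.
([H+]/C₀ = 0.96% < 5%, so the approximation holds.)
pH = −log(8.57 × 10^-4) = 3.07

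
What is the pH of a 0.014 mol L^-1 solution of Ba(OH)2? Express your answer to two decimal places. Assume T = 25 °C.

pH = 12.45

Ba(OH)2 is a strong base (each formula unit releases 2 OH-); [OH-] = 0.028 M.
pOH = -log(0.028) = 1.55
pH = 14.00 - 1.55 = 12.45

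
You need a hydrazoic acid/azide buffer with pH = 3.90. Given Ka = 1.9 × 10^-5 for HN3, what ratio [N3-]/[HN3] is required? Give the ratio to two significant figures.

ratio = 0.15

pKa = -log(1.9 × 10^-5) = 4.721
pH = pKa + log(r) ⇒ log(r) = 3.90 − 4.721 = -0.821
r = [N3-]/[HN3] = 10^(-0.821) = 0.151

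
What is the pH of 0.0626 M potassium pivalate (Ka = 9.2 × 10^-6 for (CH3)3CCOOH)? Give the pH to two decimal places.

(CH3)3CCOO- is the conjugate base of the weak acid (CH3)3CCOOH.
Kb = Kw/Ka = 1.0×10^-14 / 9.2 × 10^-6 = 1.09 × 10^-9
Let x = [OH-] at equilibrium. Kb = x²/(0.0626 − x).
Neglecting x in the denominator: x = √(1.09 × 10^-9 × 0.0626) = 8.26 × 10^-6 M
(x/C₀ = 0.013% < 5%, so the approximation holds.)
pOH = −log(8.26 × 10^-6) = 5.08; pH = 14.00 − 5.08 = 8.92

pH = 8.92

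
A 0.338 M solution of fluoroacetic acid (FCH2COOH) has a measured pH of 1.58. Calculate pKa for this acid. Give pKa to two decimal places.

pKa = 2.65

[H+] = 10^(-1.58) = 2.63 × 10^-2 M
At equilibrium [HA] = 0.338 − 2.63 × 10^-2 = 3.12 × 10^-1 M
Ka = [H+][A-]/[HA] = (2.63 × 10^-2)² / 3.12 × 10^-1 = 2.22 × 10^-3
pKa = -log(2.22 × 10^-3) = 2.65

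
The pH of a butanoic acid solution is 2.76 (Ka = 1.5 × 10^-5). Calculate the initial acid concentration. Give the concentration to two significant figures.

C₀ = 2.0 × 10^-1 M

[H+] = 10^(-2.76) = 1.74 × 10^-3 M = x
Ka = x²/(C₀ − x) ⇒ C₀ = x + x²/Ka
C₀ = 1.74 × 10^-3 + (1.74 × 10^-3)²/(1.5 × 10^-5) = 2.04 × 10^-1 M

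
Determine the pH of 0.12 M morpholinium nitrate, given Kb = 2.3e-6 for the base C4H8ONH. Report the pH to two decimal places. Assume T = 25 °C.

pH = 4.64

C4H8ONH2+ is the conjugate acid of the weak base C4H8ONH.
Ka = Kw/Kb = 1.0×10^-14 / 2.3 × 10^-6 = 4.35 × 10^-9
From the ICE table, Ka = [H+]²/(0.12 − [H+]) = 4.35 × 10^-9.
Assume [H+] ≪ 0.12: [H+] ≈ √(4.35 × 10^-9 × 0.12) = 2.28 × 10^-5 M
pH = −log[H+] = −log(2.28 × 10^-5) = 4.64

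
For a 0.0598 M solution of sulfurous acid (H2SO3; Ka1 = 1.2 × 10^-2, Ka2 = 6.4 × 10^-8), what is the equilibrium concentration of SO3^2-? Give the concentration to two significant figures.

First ionization gives [H+] ≈ [HSO3-] = 2.15 × 10^-2 M.
Second step: Ka2 = [H+][SO3^2-]/[HSO3-] ≈ [SO3^2-] (since [H+] ≈ [HSO3-]).
So [SO3^2-] ≈ Ka2.

6.4 × 10^-8 M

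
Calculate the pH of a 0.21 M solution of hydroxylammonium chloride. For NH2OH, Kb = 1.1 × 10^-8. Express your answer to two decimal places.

NH3OH+ is the conjugate acid of the weak base NH2OH.
Ka = Kw/Kb = 1.0×10^-14 / 1.1 × 10^-8 = 9.09 × 10^-7
From the ICE table, Ka = x²/(0.21 − x) = 9.09 × 10^-7.
Since Ka ≪ C₀, x ≈ √(Ka·C₀) = 4.37 × 10^-4 M.
pH = −log[H+] = −log(4.37 × 10^-4) = 3.36

pH = 3.36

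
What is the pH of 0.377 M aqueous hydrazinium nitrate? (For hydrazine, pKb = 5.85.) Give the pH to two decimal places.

pH = 4.29

N2H5+ is the conjugate acid of the weak base N2H4.
Kb = 10^(−5.85) = 1.41 × 10^-6
Ka = Kw/Kb = 1.0×10^-14 / 1.41 × 10^-6 = 7.09 × 10^-9
Let x = [H+] at equilibrium. Ka = x²/(0.377 − x).
Neglecting x in the denominator: x = √(7.09 × 10^-9 × 0.377) = 5.17 × 10^-5 M
Check: 0.014% ionized — well under 5%, approximation valid.
pH = −log(5.17 × 10^-5) = 4.29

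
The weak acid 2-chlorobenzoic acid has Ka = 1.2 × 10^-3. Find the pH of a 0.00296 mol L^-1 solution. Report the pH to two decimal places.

pH = 2.86

ClC6H4COOH ⇌ ClC6H4COO- + H+
From the ICE table, Ka = x²/(0.00296 − x) = 1.2 × 10^-3.
Here C₀/Ka ≈ 2.47, so the small-x approximation fails. Use the quadratic:
x = [−0.0012 + √(0.0012² + 1.42e-05)]/2 = 1.38 × 10^-3 M
pH = −log[H+] = −log(1.38 × 10^-3) = 2.86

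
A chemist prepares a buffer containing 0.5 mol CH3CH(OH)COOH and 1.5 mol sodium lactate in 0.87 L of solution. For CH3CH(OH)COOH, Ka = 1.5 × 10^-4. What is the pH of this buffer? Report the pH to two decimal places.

pH = 4.30

pKa = −log(1.5 × 10^-4) = 3.824
Using pH = pKa + log([base]/[acid]) with [base]/[acid] = 1.5/0.5:
pH = 3.824 + (+0.477) = 4.30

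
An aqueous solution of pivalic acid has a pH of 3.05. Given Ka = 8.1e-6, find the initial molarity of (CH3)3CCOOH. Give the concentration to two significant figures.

[H+] = 10^(-3.05) = 8.91 × 10^-4 M = x
Ka = x²/(C₀ − x) ⇒ C₀ = x + x²/Ka
C₀ = 8.91 × 10^-4 + (8.91 × 10^-4)²/(8.1 × 10^-6) = 9.89 × 10^-2 M

C₀ = 9.9 × 10^-2 M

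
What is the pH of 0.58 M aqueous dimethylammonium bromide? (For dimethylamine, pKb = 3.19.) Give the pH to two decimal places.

(CH3)2NH2+ is the conjugate acid of the weak base (CH3)2NH.
Kb = 10^(−3.19) = 6.46 × 10^-4
Ka = Kw/Kb = 1.0×10^-14 / 6.46 × 10^-4 = 1.55 × 10^-11
Ka = [H+]²/(0.58 − [H+]) = 1.55 × 10^-11
Since Ka ≪ C₀, [H+] ≈ √(Ka·C₀) = 3.00 × 10^-6 M.
([H+]/C₀ = 0.00052% < 5%, so the approximation holds.)
pH = −log[H+] = −log(3.00 × 10^-6) = 5.52

pH = 5.52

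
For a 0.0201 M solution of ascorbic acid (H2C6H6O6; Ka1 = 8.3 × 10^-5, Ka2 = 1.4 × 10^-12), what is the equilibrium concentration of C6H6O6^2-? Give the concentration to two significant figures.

1.4 × 10^-12 M

First ionization gives [H+] ≈ [HC6H6O6-] = 1.25 × 10^-3 M.
Second step: Ka2 = [H+][C6H6O6^2-]/[HC6H6O6-] ≈ [C6H6O6^2-] (since [H+] ≈ [HC6H6O6-]).
So [C6H6O6^2-] ≈ Ka2.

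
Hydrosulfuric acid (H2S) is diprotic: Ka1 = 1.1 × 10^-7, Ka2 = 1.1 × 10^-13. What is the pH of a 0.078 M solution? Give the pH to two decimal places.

Ka1 ≫ Ka2, so treat the first dissociation as the only significant source of H+.
Ka1 = x²/(0.078 − x) = 1.1 × 10^-7
x ≈ √(1.1 × 10^-7 × 0.078) = 9.26 × 10^-5 M
pH = −log(9.26 × 10^-5) = 4.03

pH = 4.03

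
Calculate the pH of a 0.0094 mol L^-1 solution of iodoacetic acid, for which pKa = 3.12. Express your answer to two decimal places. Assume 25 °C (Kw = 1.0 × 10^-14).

pH = 2.63

ICH2COOH ⇌ ICH2COO- + H+
Ka = 10^(−3.12) = 7.59 × 10^-4
From the ICE table, Ka = [H+]²/(0.0094 − [H+]) = 7.59 × 10^-4.
[H+] is not negligible relative to C₀; solve [H+]² + 0.000759·[H+] − 7.13e-06 = 0.
[H+] = (−Ka + √(Ka² + 4·Ka·C₀))/2 = 2.32 × 10^-3 M
pH = −log(2.32 × 10^-3) = 2.63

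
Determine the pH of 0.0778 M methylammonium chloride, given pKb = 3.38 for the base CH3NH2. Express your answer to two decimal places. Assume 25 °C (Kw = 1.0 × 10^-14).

CH3NH3+ is the conjugate acid of the weak base CH3NH2.
Kb = 10^(−3.38) = 4.17 × 10^-4
Ka = Kw/Kb = 1.0×10^-14 / 4.17 × 10^-4 = 2.40 × 10^-11
From the ICE table, Ka = x²/(0.0778 − x) = 2.40 × 10^-11.
Assume x ≪ 0.0778: x ≈ √(2.40 × 10^-11 × 0.0778) = 1.37 × 10^-6 M
pH = −log[H+] = −log(1.37 × 10^-6) = 5.86

pH = 5.86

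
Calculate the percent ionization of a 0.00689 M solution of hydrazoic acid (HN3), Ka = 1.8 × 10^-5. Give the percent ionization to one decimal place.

HN3 ⇌ N3- + H+; let x = [H+] at equilibrium.
Ka = x²/(C₀ − x); solving the quadratic gives x = 3.43 × 10^-4 M.
% ionization = x/C₀ × 100% = 3.43 × 10^-4/0.00689 × 100% = 5.0%

5.0%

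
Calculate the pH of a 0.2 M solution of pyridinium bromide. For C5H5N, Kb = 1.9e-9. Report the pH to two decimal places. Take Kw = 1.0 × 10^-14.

pH = 2.99

C5H5NH+ is the conjugate acid of the weak base C5H5N.
Ka = Kw/Kb = 1.0×10^-14 / 1.9 × 10^-9 = 5.26 × 10^-6
From the ICE table, Ka = [H+]²/(0.2 − [H+]) = 5.26 × 10^-6.
Since Ka ≪ C₀, [H+] ≈ √(Ka·C₀) = 1.03 × 10^-3 M.
pH = −log(1.03 × 10^-3) = 2.99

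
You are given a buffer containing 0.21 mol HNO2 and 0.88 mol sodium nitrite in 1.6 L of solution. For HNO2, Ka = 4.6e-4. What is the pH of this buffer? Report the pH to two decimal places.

pKa = −log(4.6 × 10^-4) = 3.337
Using pH = pKa + log([base]/[acid]) with [base]/[acid] = 0.88/0.21:
pH = 3.337 + (+0.622) = 3.96

pH = 3.96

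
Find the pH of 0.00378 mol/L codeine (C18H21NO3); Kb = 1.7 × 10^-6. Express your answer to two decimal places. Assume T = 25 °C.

pH = 9.90

C18H21NO3 + H2O ⇌ C18H22NO3+ + OH-
Kb = [OH-]²/(0.00378 − [OH-]) = 1.7 × 10^-6
Since Kb ≪ C₀, [OH-] ≈ √(Kb·C₀) = 8.02 × 10^-5 M.
pOH = −log(8.02 × 10^-5) = 4.10; pH = 14.00 − 4.10 = 9.90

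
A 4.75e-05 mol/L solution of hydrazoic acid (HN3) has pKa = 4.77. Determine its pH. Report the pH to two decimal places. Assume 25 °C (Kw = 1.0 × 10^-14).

pH = 4.67

HN3 ⇌ N3- + H+
Ka = 10^(−4.77) = 1.70 × 10^-5
Ka = [H+]²/(4.75e-05 − [H+]) = 1.70 × 10^-5
[H+] is not negligible relative to C₀; solve [H+]² + 1.7e-05·[H+] − 8.08e-10 = 0.
[H+] = [−1.7e-05 + √(1.7e-05² + 3.23e-09)]/2 = 2.12 × 10^-5 M
pH = −log[H+] = −log(2.12 × 10^-5) = 4.67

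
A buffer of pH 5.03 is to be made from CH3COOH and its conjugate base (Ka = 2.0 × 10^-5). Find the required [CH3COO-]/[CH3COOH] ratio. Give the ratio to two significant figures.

ratio = 2.1

pKa = -log(2.0 × 10^-5) = 4.699
pH = pKa + log(r) ⇒ log(r) = 5.03 − 4.699 = +0.331
r = [CH3COO-]/[CH3COOH] = 10^(+0.331) = 2.14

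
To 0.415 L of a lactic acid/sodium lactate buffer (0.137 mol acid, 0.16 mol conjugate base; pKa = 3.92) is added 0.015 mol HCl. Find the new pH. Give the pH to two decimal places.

pH = 3.90

After neutralization: n(CH3CH(OH)COOH) = 0.152 mol, n(CH3CH(OH)COO-) = 0.145 mol.
pH = pKa + log([A⁻]/[HA]) = 3.92 + log(0.145/0.152) = 3.92 -0.020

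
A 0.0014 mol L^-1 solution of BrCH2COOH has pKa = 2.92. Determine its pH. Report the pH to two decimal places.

pH = 3.08

BrCH2COOH ⇌ BrCH2COO- + H+
Ka = 10^(−2.92) = 1.20 × 10^-3
From the ICE table, Ka = x²/(0.0014 − x) = 1.20 × 10^-3.
The 5% rule fails; solving x² + Ka·x − Ka·C₀ = 0 exactly:
x = (−Ka + √(Ka² + 4·Ka·C₀))/2 = 8.28 × 10^-4 M
pH = −log[H+] = −log(8.28 × 10^-4) = 3.08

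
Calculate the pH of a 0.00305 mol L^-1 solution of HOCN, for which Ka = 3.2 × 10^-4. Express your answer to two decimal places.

HOCN ⇌ OCN- + H+
Ka = [H+]²/(0.00305 − [H+]) = 3.2 × 10^-4
[H+] is not negligible relative to C₀; solve [H+]² + 0.00032·[H+] − 9.76e-07 = 0.
[H+] = (−Ka + √(Ka² + 4·Ka·C₀))/2 = 8.41 × 10^-4 M
pH = −log(8.41 × 10^-4) = 3.08

pH = 3.08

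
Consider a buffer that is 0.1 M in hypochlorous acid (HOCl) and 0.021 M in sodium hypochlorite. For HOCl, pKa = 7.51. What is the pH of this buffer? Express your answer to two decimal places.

Using pH = pKa + log([base]/[acid]) with [base]/[acid] = 0.021/0.1:
pH = 7.51 + (-0.678) = 6.83

pH = 6.83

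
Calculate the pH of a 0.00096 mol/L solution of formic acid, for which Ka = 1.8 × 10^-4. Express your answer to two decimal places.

HCOOH ⇌ HCOO- + H+
Ka = [H+]²/(0.00096 − [H+]) = 1.8 × 10^-4
Here C₀/Ka ≈ 5.33, so the small-[H+] approximation fails. Use the quadratic:
[H+] = (−Ka + √(Ka² + 4·Ka·C₀))/2 = 3.35 × 10^-4 M
pH = −log(3.35 × 10^-4) = 3.47

pH = 3.47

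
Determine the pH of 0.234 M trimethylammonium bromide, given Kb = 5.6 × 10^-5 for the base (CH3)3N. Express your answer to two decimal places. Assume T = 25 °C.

pH = 5.19

(CH3)3NH+ is the conjugate acid of the weak base (CH3)3N.
Ka = Kw/Kb = 1.0×10^-14 / 5.6 × 10^-5 = 1.79 × 10^-10
Ka = x²/(0.234 − x) = 1.79 × 10^-10
Neglecting x in the denominator: x = √(1.79 × 10^-10 × 0.234) = 6.47 × 10^-6 M
(x/C₀ = 0.0028% < 5%, so the approximation holds.)
pH = −log[H+] = −log(6.47 × 10^-6) = 5.19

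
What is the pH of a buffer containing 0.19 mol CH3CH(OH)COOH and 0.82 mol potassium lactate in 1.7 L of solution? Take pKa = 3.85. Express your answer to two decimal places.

pH = pKa + log([A⁻]/[HA]) = 3.85 + log(0.82/0.19)
pH = 3.85 + (+0.635) = 4.49

pH = 4.49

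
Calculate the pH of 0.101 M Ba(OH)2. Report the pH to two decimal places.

Ba(OH)2 is a strong base (each formula unit releases 2 OH-); [OH-] = 0.202 M.
pOH = -log(0.202) = 0.69
pH = 14.00 - 0.69 = 13.31

pH = 13.31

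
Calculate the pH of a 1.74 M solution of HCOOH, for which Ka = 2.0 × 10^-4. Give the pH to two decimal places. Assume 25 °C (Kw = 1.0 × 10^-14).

pH = 1.73

HCOOH ⇌ HCOO- + H+
From the ICE table, Ka = x²/(1.74 − x) = 2.0 × 10^-4.
Since Ka ≪ C₀, x ≈ √(Ka·C₀) = 1.87 × 10^-2 M.
(x/C₀ = 1.1% < 5%, so the approximation holds.)
pH = −log[H+] = −log(1.87 × 10^-2) = 1.73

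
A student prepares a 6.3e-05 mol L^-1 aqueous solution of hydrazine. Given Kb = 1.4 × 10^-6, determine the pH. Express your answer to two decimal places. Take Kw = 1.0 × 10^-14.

pH = 8.94

N2H4 + H2O ⇌ N2H5+ + OH-
Kb = [OH-]²/(6.3e-05 − [OH-]) = 1.4 × 10^-6
The 5% rule fails; solving [OH-]² + Kb·[OH-] − Kb·C₀ = 0 exactly:
[OH-] = (−Kb + √(Kb² + 4·Kb·C₀))/2 = 8.72 × 10^-6 M
pOH = −log(8.72 × 10^-6) = 5.06; pH = 14.00 − 5.06 = 8.94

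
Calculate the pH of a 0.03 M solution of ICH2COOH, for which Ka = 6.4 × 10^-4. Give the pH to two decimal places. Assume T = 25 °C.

ICH2COOH ⇌ ICH2COO- + H+
Let x = [H+] at equilibrium. Ka = x²/(0.03 − x).
The 5% rule fails; solving x² + Ka·x − Ka·C₀ = 0 exactly:
x = (−Ka + √(Ka² + 4·Ka·C₀))/2 = 4.07 × 10^-3 M
pH = −log(4.07 × 10^-3) = 2.39

pH = 2.39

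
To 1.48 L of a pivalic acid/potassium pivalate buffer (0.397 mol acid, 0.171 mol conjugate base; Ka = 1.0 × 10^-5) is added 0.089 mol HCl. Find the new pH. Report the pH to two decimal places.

pH = 4.23

After neutralization: n((CH3)3CCOOH) = 0.486 mol, n((CH3)3CCOO-) = 0.082 mol.
pKa = −log(1.0 × 10^-5) = 5.000
Henderson–Hasselbalch with mole ratio 0.082/0.486: pH = 5.000 + (-0.773)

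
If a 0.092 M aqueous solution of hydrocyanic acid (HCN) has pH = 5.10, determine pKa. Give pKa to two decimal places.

pKa = 9.16

[H+] = 10^(-5.10) = 7.94 × 10^-6 M
At equilibrium [HA] = 0.092 − 7.94 × 10^-6 = 9.20 × 10^-2 M
Ka = [H+][A-]/[HA] = (7.94 × 10^-6)² / 9.20 × 10^-2 = 6.85 × 10^-10
pKa = -log(6.85 × 10^-10) = 9.16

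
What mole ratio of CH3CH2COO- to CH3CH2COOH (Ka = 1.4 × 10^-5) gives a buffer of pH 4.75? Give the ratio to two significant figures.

pKa = -log(1.4 × 10^-5) = 4.854
pH = pKa + log(r) ⇒ log(r) = 4.75 − 4.854 = -0.104
r = [CH3CH2COO-]/[CH3CH2COOH] = 10^(-0.104) = 0.787

ratio = 0.79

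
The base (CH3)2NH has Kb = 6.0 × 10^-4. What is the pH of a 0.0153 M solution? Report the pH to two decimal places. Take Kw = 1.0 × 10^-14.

pH = 11.44

(CH3)2NH + H2O ⇌ (CH3)2NH2+ + OH-
From the ICE table, Kb = x²/(0.0153 − x) = 6.0 × 10^-4.
Here C₀/Kb ≈ 25.5, so the small-x approximation fails. Use the quadratic:
x = [−0.0006 + √(0.0006² + 3.67e-05)]/2 = 2.74 × 10^-3 M
pOH = 2.56, so pH = 14.00 − pOH = 11.44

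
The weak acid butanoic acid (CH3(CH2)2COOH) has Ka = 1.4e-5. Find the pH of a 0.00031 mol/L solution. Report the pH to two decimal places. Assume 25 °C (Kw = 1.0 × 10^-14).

CH3(CH2)2COOH ⇌ CH3(CH2)2COO- + H+
Ka = x²/(0.00031 − x) = 1.4 × 10^-5
Here C₀/Ka ≈ 22.1, so the small-x approximation fails. Use the quadratic:
x = [−1.4e-05 + √(1.4e-05² + 1.74e-08)]/2 = 5.92 × 10^-5 M
pH = −log(5.92 × 10^-5) = 4.23

pH = 4.23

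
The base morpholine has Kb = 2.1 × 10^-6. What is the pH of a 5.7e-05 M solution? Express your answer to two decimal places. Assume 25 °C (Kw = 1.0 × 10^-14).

pH = 9.00

C4H8ONH + H2O ⇌ C4H8ONH2+ + OH-
Kb = [OH-]²/(5.7e-05 − [OH-]) = 2.1 × 10^-6
The 5% rule fails; solving [OH-]² + Kb·[OH-] − Kb·C₀ = 0 exactly:
[OH-] = (−Kb + √(Kb² + 4·Kb·C₀))/2 = 9.94 × 10^-6 M
pOH = −log(9.94 × 10^-6) = 5.00; pH = 14.00 − 5.00 = 9.00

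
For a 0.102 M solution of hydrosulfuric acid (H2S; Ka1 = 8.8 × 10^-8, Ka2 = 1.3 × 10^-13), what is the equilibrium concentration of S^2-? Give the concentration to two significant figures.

1.3 × 10^-13 M

First ionization gives [H+] ≈ [HS-] = 9.47 × 10^-5 M.
Second step: Ka2 = [H+][S^2-]/[HS-] ≈ [S^2-] (since [H+] ≈ [HS-]).
So [S^2-] ≈ Ka2.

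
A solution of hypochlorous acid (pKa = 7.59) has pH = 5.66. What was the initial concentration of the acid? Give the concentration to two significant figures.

[H+] = 10^(-5.66) = 2.19 × 10^-6 M = x
Ka = 10^(−7.59) = 2.57 × 10^-8
Ka = x²/(C₀ − x) ⇒ C₀ = x + x²/Ka
C₀ = 2.19 × 10^-6 + (2.19 × 10^-6)²/(2.57 × 10^-8) = 1.89 × 10^-4 M

C₀ = 1.9 × 10^-4 M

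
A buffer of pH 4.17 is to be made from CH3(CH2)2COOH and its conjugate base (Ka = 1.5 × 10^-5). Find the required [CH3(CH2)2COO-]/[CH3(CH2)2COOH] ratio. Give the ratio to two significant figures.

pKa = -log(1.5 × 10^-5) = 4.824
pH = pKa + log(r) ⇒ log(r) = 4.17 − 4.824 = -0.654
r = [CH3(CH2)2COO-]/[CH3(CH2)2COOH] = 10^(-0.654) = 0.222

ratio = 0.22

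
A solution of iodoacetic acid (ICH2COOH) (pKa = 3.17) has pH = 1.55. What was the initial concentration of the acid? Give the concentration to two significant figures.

C₀ = 1.2 M

[H+] = 10^(-1.55) = 2.82 × 10^-2 M = x
Ka = 10^(−3.17) = 6.76 × 10^-4
Ka = x²/(C₀ − x) ⇒ C₀ = x + x²/Ka
C₀ = 2.82 × 10^-2 + (2.82 × 10^-2)²/(6.76 × 10^-4) = 1.20 M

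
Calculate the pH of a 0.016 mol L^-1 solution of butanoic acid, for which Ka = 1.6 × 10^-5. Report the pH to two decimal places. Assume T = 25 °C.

pH = 3.30

CH3(CH2)2COOH ⇌ CH3(CH2)2COO- + H+
From the ICE table, Ka = x²/(0.016 − x) = 1.6 × 10^-5.
Neglecting x in the denominator: x = √(1.6 × 10^-5 × 0.016) = 5.06 × 10^-4 M
pH = −log(5.06 × 10^-4) = 3.30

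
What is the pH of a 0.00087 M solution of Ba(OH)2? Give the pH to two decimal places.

Ba(OH)2 is a strong base (each formula unit releases 2 OH-); [OH-] = 0.00174 M.
pOH = -log(0.00174) = 2.76
pH = 14.00 - 2.76 = 11.24

pH = 11.24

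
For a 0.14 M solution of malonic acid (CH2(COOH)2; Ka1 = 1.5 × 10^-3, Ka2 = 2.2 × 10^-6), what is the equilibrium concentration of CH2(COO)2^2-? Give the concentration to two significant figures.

First ionization gives [H+] ≈ [CH2(COOH)COO-] = 1.38 × 10^-2 M.
Second step: Ka2 = [H+][CH2(COO)2^2-]/[CH2(COOH)COO-] ≈ [CH2(COO)2^2-] (since [H+] ≈ [CH2(COOH)COO-]).
So [CH2(COO)2^2-] ≈ Ka2.

2.2 × 10^-6 M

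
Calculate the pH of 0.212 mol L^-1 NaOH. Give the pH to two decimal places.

pH = 13.33

NaOH is a strong base; [OH-] = 0.212 M.
pOH = -log(0.212) = 0.67
pH = 14.00 - 0.67 = 13.33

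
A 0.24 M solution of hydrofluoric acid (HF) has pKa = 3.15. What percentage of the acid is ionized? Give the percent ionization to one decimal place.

HF ⇌ F- + H+; let x = [H+] at equilibrium.
Ka = 10^(−3.15) = 7.08 × 10^-4
Solve x² + 0.000708x − 0.00017 = 0 → x = 1.27 × 10^-2 M
Fraction ionized = 1.27 × 10^-2 / 0.24 = 0.0529 → 5.3%

5.3%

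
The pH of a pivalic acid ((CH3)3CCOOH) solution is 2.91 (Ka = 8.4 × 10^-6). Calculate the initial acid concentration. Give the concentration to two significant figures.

C₀ = 1.8 × 10^-1 M

[H+] = 10^(-2.91) = 1.23 × 10^-3 M = x
Ka = x²/(C₀ − x) ⇒ C₀ = x + x²/Ka
C₀ = 1.23 × 10^-3 + (1.23 × 10^-3)²/(8.4 × 10^-6) = 1.81 × 10^-1 M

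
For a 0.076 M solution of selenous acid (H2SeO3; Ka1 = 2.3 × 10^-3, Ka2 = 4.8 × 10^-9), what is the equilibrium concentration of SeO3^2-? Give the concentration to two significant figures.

4.8 × 10^-9 M

First ionization gives [H+] ≈ [HSeO3-] = 1.21 × 10^-2 M.
Second step: Ka2 = [H+][SeO3^2-]/[HSeO3-] ≈ [SeO3^2-] (since [H+] ≈ [HSeO3-]).
So [SeO3^2-] ≈ Ka2.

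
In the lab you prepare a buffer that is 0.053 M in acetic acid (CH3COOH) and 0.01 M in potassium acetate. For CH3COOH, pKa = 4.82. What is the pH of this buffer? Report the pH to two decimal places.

pH = 4.10

pH = pKa + log([A⁻]/[HA]) = 4.82 + log(0.01/0.053)
pH = 4.82 + (-0.724) = 4.10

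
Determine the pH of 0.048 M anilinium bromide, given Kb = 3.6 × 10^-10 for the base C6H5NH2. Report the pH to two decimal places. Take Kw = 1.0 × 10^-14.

C6H5NH3+ is the conjugate acid of the weak base C6H5NH2.
Ka = Kw/Kb = 1.0×10^-14 / 3.6 × 10^-10 = 2.78 × 10^-5
Ka = x²/(0.048 − x) = 2.78 × 10^-5
Neglecting x in the denominator: x = √(2.78 × 10^-5 × 0.048) = 1.16 × 10^-3 M
(x/C₀ = 2.4% < 5%, so the approximation holds.)
pH = −log(1.16 × 10^-3) = 2.94

pH = 2.94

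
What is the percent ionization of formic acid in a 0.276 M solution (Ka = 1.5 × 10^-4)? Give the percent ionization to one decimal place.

2.3%

HCOOH ⇌ HCOO- + H+; let x = [H+] at equilibrium.
x ≈ √(Ka·C₀) = √(1.5 × 10^-4 × 0.276) = 6.43 × 10^-3 M
% ionization = x/C₀ × 100% = 6.43 × 10^-3/0.276 × 100% = 2.3%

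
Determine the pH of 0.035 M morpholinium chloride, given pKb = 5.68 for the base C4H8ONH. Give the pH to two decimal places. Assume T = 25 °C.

C4H8ONH2+ is the conjugate acid of the weak base C4H8ONH.
Kb = 10^(−5.68) = 2.09 × 10^-6
Ka = Kw/Kb = 1.0×10^-14 / 2.09 × 10^-6 = 4.78 × 10^-9
Let x = [H+] at equilibrium. Ka = x²/(0.035 − x).
Assume x ≪ 0.035: x ≈ √(4.78 × 10^-9 × 0.035) = 1.29 × 10^-5 M
Check: 0.037% ionized — well under 5%, approximation valid.
pH = −log(1.29 × 10^-5) = 4.89

pH = 4.89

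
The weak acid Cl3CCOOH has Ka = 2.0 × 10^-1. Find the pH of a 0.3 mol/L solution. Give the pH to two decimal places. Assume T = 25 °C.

Cl3CCOOH ⇌ Cl3CCOO- + H+
Ka = x²/(0.3 − x) = 2.0 × 10^-1
x is not negligible relative to C₀; solve x² + 0.2·x − 0.06 = 0.
x = [−0.2 + √(0.2² + 0.24)]/2 = 1.65 × 10^-1 M
pH = −log(1.65 × 10^-1) = 0.78

pH = 0.78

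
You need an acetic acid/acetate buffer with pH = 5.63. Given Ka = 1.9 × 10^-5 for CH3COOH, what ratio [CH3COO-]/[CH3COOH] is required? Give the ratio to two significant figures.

ratio = 8.1

pKa = -log(1.9 × 10^-5) = 4.721
pH = pKa + log(r) ⇒ log(r) = 5.63 − 4.721 = +0.909
r = [CH3COO-]/[CH3COOH] = 10^(+0.909) = 8.11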